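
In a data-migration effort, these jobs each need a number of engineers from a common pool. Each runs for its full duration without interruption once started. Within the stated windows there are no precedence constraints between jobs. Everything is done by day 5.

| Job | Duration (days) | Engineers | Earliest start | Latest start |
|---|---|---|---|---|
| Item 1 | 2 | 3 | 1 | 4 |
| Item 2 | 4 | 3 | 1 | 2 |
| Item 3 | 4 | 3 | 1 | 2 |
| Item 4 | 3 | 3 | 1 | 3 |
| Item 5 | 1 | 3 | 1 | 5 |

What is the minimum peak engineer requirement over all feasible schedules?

Early-start (Item 1@1, Item 2@1, Item 3@1, Item 4@1, Item 5@1) gives peak 15: d1:15  d2:12  d3:9  d4:6  d5:0.
Shift Item 4→3, Item 5→5.
Schedule Item 1@1, Item 2@1, Item 3@1, Item 4@3, Item 5@5: d1:9  d2:9  d3:9  d4:9  d5:6 — peak 9.
Total engineer-days = 42 over 5 days ⇒ peak ≥ ⌈42/5⌉ = 9, so 9 is optimal.

9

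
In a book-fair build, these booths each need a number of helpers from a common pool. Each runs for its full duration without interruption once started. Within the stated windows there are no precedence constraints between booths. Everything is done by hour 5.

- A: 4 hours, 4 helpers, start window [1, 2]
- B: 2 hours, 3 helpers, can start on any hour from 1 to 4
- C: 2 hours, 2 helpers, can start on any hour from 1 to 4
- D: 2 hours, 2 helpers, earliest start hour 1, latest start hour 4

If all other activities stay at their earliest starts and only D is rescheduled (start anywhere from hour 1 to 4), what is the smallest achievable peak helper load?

9

D@1: h1:11  h2:11  h3:4  h4:4  h5:0 → peak 11
D@2: h1:9  h2:11  h3:6  h4:4  h5:0 → peak 11
D@3: h1:9  h2:9  h3:6  h4:6  h5:0 → peak 9
D@4: h1:9  h2:9  h3:4  h4:6  h5:2 → peak 9
Best is D@3, peak 9.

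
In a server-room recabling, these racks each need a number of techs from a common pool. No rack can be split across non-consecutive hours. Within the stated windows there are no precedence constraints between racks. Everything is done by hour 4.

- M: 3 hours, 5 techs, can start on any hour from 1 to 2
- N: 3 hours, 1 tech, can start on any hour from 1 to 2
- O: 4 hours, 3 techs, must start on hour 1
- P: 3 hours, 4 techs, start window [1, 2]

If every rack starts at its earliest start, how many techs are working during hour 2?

13

At early start, hour 2 has: M, N, O, P.
Demand: 5 + 1 + 3 + 4 = 13.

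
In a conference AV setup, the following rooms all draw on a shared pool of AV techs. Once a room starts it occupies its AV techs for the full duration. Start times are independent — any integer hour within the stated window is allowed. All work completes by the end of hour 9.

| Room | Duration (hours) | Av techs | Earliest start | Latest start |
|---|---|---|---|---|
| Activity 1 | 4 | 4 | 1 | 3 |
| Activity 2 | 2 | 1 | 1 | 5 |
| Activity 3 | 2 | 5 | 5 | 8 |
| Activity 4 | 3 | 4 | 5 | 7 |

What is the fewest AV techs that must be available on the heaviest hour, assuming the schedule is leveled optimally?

5

Early-start (Activity 1@1, Activity 2@1, Activity 3@5, Activity 4@5) gives peak 9: h1:5  h2:5  h3:4  h4:4  h5:9  h6:9  h7:4  h8:0  h9:0.
Shift Activity 4→7.
Schedule Activity 1@1, Activity 2@1, Activity 3@5, Activity 4@7: h1:5  h2:5  h3:4  h4:4  h5:5  h6:5  h7:4  h8:4  h9:4 — peak 5.
Total AV tech-hours = 40 over 9 hours ⇒ peak ≥ ⌈40/9⌉ = 5, so 5 is optimal.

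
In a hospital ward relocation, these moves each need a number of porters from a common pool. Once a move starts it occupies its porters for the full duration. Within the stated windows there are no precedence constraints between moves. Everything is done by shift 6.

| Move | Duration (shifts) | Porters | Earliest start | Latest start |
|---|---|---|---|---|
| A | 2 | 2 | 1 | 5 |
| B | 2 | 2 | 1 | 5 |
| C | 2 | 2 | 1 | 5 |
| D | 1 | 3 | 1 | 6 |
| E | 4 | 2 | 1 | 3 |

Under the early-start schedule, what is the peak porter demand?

11

Early-start schedule: A@1, B@1, C@1, D@1, E@1.
Load per shift: shift 1: 11, shift 2: 8, shift 3: 2, shift 4: 2, shift 5: 0, shift 6: 0.
Peak is 11.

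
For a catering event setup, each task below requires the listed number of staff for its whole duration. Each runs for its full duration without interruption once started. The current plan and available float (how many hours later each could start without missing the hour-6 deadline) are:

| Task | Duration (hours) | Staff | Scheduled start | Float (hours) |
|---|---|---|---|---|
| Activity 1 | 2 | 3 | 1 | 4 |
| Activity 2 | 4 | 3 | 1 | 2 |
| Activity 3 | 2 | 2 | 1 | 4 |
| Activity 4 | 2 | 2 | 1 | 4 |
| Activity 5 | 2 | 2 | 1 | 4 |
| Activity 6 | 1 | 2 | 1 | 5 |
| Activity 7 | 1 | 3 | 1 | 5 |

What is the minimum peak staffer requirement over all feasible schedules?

Early-start (Activity 1@1, Activity 2@1, Activity 3@1, Activity 4@1, Activity 5@1, Activity 6@1, Activity 7@1) gives peak 17: h1:17  h2:12  h3:3  h4:3  h5:0  h6:0.
Shift Activity 3→4, Activity 4→5, Activity 5→5, Activity 6→6, Activity 7→3.
Schedule Activity 1@1, Activity 2@1, Activity 3@4, Activity 4@5, Activity 5@5, Activity 6@6, Activity 7@3: h1:6  h2:6  h3:6  h4:5  h5:6  h6:6 — peak 6.
Total staffer-hours = 35 over 6 hours ⇒ peak ≥ ⌈35/6⌉ = 6, so 6 is optimal.

6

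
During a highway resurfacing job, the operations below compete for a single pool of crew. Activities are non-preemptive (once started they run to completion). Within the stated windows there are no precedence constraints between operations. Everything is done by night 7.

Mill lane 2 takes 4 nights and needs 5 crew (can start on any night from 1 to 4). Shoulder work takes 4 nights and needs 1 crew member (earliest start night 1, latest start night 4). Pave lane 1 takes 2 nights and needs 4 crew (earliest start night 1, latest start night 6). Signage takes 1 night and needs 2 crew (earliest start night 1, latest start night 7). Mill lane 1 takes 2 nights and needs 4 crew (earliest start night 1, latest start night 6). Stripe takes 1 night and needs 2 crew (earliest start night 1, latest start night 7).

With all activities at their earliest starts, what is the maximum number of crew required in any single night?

18

Early-start schedule: Mill lane 2@1, Shoulder work@1, Pave lane 1@1, Signage@1, Mill lane 1@1, Stripe@1.
Load per night: night 1: 18, night 2: 14, night 3: 6, night 4: 6, night 5: 0, night 6: 0, night 7: 0.
Peak is 18.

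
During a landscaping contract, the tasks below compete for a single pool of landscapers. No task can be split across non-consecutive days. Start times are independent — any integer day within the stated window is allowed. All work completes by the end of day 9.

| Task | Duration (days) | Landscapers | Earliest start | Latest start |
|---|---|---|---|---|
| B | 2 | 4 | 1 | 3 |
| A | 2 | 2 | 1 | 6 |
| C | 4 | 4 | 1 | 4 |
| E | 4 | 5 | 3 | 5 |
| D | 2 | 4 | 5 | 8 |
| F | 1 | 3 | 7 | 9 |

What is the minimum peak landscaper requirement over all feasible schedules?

9

Early-start (B@1, A@1, C@1, E@3, D@5, F@7) gives peak 10: d1:10  d2:10  d3:9  d4:9  d5:9  d6:9  d7:3  d8:0  d9:0.
Shift C→3, D→7.
Schedule B@1, A@1, C@3, E@3, D@7, F@7: d1:6  d2:6  d3:9  d4:9  d5:9  d6:9  d7:7  d8:4  d9:0 — peak 9.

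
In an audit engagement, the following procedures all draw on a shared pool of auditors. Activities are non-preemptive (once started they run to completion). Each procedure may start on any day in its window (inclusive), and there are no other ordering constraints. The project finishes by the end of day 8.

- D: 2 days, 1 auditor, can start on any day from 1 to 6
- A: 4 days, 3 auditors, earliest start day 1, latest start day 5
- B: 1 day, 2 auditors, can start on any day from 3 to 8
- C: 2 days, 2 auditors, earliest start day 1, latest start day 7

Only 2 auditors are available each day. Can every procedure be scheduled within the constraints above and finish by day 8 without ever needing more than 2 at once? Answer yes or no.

Total auditor-days = 20; over 8 days the average is 20/8 > 2, so some day must exceed 2.

no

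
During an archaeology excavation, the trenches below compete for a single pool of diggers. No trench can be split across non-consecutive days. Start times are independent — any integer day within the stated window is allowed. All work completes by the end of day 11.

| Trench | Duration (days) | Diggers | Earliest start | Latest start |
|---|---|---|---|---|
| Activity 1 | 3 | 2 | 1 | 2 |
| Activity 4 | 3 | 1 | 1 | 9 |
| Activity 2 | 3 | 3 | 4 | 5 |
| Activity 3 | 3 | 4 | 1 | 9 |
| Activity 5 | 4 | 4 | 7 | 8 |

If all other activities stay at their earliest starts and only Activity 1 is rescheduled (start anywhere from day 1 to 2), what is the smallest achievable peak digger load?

Activity 1@1: d1:7  d2:7  d3:7  d4:3  d5:3  d6:3  d7:4  d8:4  d9:4  d10:4  d11:0 → peak 7
Activity 1@2: d1:5  d2:7  d3:7  d4:5  d5:3  d6:3  d7:4  d8:4  d9:4  d10:4  d11:0 → peak 7
Best is Activity 1@1, peak 7.

7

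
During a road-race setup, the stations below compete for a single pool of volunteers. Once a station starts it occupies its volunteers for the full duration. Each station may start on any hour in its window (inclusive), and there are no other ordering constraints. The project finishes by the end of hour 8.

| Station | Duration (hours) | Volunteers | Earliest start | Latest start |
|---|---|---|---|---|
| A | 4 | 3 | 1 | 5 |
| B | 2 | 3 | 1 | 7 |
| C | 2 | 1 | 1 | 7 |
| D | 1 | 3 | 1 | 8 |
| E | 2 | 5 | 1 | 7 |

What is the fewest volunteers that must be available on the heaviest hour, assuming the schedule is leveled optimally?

6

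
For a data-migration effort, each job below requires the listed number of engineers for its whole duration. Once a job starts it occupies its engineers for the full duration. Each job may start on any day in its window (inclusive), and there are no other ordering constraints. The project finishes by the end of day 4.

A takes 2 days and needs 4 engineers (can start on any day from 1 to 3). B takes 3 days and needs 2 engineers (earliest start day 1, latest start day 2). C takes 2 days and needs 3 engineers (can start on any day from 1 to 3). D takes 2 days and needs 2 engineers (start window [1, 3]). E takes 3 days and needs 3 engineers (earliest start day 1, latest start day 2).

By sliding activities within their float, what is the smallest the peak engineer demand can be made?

Early-start (A@1, B@1, C@1, D@1, E@1) gives peak 14: d1:14  d2:14  d3:5  d4:0.
Shift C→3, D→3.
Schedule A@1, B@1, C@3, D@3, E@1: d1:9  d2:9  d3:10  d4:5 — peak 10.

10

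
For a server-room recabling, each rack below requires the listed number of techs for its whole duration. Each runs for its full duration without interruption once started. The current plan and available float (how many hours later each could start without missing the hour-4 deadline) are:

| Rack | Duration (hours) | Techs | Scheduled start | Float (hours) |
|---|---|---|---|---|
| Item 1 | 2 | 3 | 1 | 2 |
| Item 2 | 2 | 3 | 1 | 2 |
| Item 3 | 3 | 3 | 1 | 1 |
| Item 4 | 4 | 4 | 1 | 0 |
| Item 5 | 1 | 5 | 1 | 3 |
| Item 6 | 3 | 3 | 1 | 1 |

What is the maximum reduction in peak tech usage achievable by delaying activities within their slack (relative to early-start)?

Early-start peak: h1:21  h2:16  h3:10  h4:4 ⇒ 21.
Leveled (Item 1@1, Item 2@3, Item 3@1, Item 4@1, Item 5@4, Item 6@1): h1:13  h2:13  h3:13  h4:12 ⇒ 13.
Reduction 21 − 13 = 8.

8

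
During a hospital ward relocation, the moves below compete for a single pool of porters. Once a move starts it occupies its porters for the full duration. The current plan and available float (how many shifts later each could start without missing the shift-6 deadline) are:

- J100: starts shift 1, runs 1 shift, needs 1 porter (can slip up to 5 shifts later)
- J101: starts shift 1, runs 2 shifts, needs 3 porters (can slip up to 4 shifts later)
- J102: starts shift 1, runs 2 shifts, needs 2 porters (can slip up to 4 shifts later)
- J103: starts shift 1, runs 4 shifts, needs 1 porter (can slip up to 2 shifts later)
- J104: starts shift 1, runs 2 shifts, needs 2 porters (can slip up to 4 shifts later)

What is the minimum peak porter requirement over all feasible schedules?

Early-start (J100@1, J101@1, J102@1, J103@1, J104@1) gives peak 9: s1:9  s2:8  s3:1  s4:1  s5:0  s6:0.
Shift J102→3, J103→2, J104→5.
Schedule J100@1, J101@1, J102@3, J103@2, J104@5: s1:4  s2:4  s3:3  s4:3  s5:3  s6:2 — peak 4.
Total porter-shifts = 19 over 6 shifts ⇒ peak ≥ ⌈19/6⌉ = 4, so 4 is optimal.

4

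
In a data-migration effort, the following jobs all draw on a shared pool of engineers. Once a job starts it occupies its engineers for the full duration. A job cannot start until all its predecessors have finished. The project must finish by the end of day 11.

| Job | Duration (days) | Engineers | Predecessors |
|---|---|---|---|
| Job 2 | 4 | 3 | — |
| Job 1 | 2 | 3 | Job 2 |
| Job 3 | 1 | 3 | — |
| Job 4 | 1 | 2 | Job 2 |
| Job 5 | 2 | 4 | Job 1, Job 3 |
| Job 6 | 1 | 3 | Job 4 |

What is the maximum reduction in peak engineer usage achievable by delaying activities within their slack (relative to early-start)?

Early-start peak: d1:6  d2:3  d3:3  d4:3  d5:5  d6:6  d7:4  d8:4  d9:0  d10:0  d11:0 ⇒ 6.
Leveled (Job 2@1, Job 1@5, Job 3@7, Job 4@8, Job 5@9, Job 6@11): d1:3  d2:3  d3:3  d4:3  d5:3  d6:3  d7:3  d8:2  d9:4  d10:4  d11:3 ⇒ 4.
Reduction 6 − 4 = 2.

2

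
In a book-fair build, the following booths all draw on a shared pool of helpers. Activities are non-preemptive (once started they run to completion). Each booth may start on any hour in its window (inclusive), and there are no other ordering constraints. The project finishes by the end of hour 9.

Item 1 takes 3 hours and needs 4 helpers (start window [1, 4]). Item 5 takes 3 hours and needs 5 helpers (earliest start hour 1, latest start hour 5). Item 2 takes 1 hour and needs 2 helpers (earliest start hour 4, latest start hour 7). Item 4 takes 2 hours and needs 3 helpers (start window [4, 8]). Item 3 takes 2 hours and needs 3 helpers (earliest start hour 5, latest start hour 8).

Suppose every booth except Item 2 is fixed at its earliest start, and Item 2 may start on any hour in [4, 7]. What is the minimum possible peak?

Item 2@4: h1:9  h2:9  h3:9  h4:5  h5:6  h6:3  h7:0  h8:0  h9:0 → peak 9
Item 2@5: h1:9  h2:9  h3:9  h4:3  h5:8  h6:3  h7:0  h8:0  h9:0 → peak 9
Item 2@6: h1:9  h2:9  h3:9  h4:3  h5:6  h6:5  h7:0  h8:0  h9:0 → peak 9
Item 2@7: h1:9  h2:9  h3:9  h4:3  h5:6  h6:3  h7:2  h8:0  h9:0 → peak 9
Best is Item 2@4, peak 9.

9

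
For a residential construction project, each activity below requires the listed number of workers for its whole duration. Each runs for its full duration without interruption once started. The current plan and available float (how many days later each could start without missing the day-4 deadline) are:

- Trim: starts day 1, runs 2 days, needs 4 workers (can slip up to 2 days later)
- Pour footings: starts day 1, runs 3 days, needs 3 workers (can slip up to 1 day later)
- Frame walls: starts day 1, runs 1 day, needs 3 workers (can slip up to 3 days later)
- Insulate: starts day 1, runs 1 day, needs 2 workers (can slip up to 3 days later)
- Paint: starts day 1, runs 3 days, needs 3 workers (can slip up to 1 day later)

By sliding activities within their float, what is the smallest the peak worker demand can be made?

10

Early-start (Trim@1, Pour footings@1, Frame walls@1, Insulate@1, Paint@1) gives peak 15: d1:15  d2:10  d3:6  d4:0.
Shift Insulate→3, Paint→2.
Schedule Trim@1, Pour footings@1, Frame walls@1, Insulate@3, Paint@2: d1:10  d2:10  d3:8  d4:3 — peak 10.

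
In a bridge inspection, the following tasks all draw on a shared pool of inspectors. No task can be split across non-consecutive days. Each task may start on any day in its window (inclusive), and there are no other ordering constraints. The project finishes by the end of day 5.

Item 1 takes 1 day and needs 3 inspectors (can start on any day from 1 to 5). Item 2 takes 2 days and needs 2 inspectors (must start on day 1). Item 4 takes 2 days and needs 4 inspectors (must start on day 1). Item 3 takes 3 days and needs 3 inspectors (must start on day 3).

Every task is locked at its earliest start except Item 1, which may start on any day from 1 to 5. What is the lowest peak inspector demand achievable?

Item 1@1: d1:9  d2:6  d3:3  d4:3  d5:3 → peak 9
Item 1@2: d1:6  d2:9  d3:3  d4:3  d5:3 → peak 9
Item 1@3: d1:6  d2:6  d3:6  d4:3  d5:3 → peak 6
Item 1@4: d1:6  d2:6  d3:3  d4:6  d5:3 → peak 6
Item 1@5: d1:6  d2:6  d3:3  d4:3  d5:6 → peak 6
Best is Item 1@3, peak 6.

6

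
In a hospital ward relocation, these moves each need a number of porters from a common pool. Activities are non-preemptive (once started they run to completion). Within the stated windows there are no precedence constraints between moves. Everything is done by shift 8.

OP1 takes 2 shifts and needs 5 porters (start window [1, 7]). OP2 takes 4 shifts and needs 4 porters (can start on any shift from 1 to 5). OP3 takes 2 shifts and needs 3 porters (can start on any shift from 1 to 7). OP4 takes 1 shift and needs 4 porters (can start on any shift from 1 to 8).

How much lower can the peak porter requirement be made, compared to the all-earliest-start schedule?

9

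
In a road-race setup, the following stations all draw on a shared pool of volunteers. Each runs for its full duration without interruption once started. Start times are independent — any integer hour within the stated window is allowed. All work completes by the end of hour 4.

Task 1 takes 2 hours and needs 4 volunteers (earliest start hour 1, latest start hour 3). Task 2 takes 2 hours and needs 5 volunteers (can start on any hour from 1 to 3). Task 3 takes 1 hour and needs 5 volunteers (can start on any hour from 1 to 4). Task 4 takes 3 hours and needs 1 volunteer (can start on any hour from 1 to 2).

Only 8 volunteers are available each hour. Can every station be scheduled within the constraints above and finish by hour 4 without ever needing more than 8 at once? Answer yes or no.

no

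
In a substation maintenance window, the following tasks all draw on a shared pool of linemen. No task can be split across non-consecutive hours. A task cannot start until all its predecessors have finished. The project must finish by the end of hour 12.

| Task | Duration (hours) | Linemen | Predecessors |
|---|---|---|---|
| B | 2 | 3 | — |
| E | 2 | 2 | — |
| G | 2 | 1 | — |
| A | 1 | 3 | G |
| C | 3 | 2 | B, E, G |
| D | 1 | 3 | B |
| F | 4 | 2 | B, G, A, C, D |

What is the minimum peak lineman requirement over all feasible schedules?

Early-start (B@1, E@1, G@1, A@3, C@3, D@3, F@6) gives peak 8: h1:6  h2:6  h3:8  h4:2  h5:2  h6:2  h7:2  h8:2  h9:2  h10:0  h11:0  h12:0.
Shift G→3, A→5, C→5, F→8.
Schedule B@1, E@1, G@3, A@5, C@5, D@3, F@8: h1:5  h2:5  h3:4  h4:1  h5:5  h6:2  h7:2  h8:2  h9:2  h10:2  h11:2  h12:0 — peak 5.

5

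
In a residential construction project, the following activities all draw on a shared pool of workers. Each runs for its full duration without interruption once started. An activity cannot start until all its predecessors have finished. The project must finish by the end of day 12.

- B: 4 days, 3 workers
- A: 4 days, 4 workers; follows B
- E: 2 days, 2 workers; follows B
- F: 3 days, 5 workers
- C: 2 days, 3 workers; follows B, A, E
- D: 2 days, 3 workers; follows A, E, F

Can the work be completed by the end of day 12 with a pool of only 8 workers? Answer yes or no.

Schedule B@1, A@5, E@5, F@1, C@9, D@9: d1:8  d2:8  d3:8  d4:3  d5:6  d6:6  d7:4  d8:4  d9:6  d10:6  d11:0  d12:0 — peak 8 ≤ 8.

yes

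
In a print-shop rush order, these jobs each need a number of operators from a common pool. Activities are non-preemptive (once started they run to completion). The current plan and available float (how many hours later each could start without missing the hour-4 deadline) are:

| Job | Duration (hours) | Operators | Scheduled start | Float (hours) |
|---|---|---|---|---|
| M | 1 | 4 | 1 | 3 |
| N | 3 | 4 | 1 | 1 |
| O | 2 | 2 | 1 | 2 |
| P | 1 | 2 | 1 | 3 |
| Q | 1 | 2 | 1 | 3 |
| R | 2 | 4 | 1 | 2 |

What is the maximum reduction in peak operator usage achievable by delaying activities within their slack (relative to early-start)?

Early-start peak: h1:18  h2:10  h3:4  h4:0 ⇒ 18.
Leveled (M@1, N@2, O@1, P@1, Q@2, R@3): h1:8  h2:8  h3:8  h4:8 ⇒ 8.
Reduction 18 − 8 = 10.

10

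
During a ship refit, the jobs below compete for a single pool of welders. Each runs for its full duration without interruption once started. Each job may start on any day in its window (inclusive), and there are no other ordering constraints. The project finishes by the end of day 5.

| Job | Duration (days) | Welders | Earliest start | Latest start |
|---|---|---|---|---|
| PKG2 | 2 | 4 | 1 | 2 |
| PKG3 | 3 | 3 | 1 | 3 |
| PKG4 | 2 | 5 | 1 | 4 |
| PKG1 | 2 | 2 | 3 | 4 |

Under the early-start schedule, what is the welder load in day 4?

At early start, day 4 has: PKG1.
Demand: 2 = 2.

2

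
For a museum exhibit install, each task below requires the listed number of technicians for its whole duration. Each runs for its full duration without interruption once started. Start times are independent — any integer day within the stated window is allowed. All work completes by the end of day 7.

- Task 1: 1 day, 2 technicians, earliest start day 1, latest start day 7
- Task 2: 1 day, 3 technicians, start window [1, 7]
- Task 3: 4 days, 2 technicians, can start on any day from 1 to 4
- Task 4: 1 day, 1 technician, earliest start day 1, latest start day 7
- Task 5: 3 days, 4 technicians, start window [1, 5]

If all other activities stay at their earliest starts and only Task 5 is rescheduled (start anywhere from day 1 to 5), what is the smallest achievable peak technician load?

Task 5@1: d1:12  d2:6  d3:6  d4:2  d5:0  d6:0  d7:0 → peak 12
Task 5@2: d1:8  d2:6  d3:6  d4:6  d5:0  d6:0  d7:0 → peak 8
Task 5@3: d1:8  d2:2  d3:6  d4:6  d5:4  d6:0  d7:0 → peak 8
Task 5@4: d1:8  d2:2  d3:2  d4:6  d5:4  d6:4  d7:0 → peak 8
Task 5@5: d1:8  d2:2  d3:2  d4:2  d5:4  d6:4  d7:4 → peak 8
Best is Task 5@2, peak 8.

8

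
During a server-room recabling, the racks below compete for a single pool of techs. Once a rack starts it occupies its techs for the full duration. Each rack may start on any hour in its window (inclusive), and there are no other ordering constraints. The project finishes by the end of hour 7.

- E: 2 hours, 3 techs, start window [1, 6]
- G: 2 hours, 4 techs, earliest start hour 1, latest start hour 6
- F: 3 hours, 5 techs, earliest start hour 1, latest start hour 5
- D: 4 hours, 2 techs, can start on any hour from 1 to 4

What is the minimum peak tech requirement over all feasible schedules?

6

Early-start (E@1, G@1, F@1, D@1) gives peak 14: h1:14  h2:14  h3:7  h4:2  h5:0  h6:0  h7:0.
Shift G→3, F→5.
Schedule E@1, G@3, F@5, D@1: h1:5  h2:5  h3:6  h4:6  h5:5  h6:5  h7:5 — peak 6.
Total tech-hours = 37 over 7 hours ⇒ peak ≥ ⌈37/7⌉ = 6, so 6 is optimal.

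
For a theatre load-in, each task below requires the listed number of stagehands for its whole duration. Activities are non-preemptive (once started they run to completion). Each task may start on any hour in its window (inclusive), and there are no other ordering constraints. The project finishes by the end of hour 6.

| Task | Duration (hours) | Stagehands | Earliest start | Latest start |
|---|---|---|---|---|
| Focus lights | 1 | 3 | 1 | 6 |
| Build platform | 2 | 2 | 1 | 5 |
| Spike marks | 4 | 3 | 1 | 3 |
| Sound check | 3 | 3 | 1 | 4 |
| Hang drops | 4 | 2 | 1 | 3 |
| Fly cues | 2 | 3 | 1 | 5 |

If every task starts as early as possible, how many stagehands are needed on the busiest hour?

Early-start schedule: Focus lights@1, Build platform@1, Spike marks@1, Sound check@1, Hang drops@1, Fly cues@1.
Load per hour: hour 1: 16, hour 2: 13, hour 3: 8, hour 4: 5, hour 5: 0, hour 6: 0.
Peak is 16.

16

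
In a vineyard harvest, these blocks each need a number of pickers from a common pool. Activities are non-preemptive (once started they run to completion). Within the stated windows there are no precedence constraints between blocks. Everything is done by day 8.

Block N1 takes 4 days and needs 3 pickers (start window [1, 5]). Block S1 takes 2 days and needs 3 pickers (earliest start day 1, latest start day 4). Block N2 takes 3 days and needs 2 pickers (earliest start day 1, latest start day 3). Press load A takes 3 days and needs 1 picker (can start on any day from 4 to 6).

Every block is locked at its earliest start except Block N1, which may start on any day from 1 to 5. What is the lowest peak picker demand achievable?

5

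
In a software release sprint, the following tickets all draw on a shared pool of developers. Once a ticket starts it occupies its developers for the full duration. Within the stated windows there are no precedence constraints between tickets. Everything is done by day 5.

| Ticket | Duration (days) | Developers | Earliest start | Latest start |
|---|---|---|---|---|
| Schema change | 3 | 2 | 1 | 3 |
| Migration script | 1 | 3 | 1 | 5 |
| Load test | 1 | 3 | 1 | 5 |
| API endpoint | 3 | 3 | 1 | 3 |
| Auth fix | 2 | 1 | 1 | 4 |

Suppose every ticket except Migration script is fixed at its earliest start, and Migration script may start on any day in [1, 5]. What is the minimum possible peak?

9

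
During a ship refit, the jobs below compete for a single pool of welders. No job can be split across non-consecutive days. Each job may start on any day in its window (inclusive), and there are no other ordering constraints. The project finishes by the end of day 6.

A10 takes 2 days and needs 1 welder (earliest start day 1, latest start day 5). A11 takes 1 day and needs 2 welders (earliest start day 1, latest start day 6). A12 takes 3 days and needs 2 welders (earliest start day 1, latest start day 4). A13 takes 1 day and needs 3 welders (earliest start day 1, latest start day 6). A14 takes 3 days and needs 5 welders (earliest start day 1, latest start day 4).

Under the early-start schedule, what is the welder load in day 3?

7

At early start, day 3 has: A12, A14.
Demand: 2 + 5 = 7.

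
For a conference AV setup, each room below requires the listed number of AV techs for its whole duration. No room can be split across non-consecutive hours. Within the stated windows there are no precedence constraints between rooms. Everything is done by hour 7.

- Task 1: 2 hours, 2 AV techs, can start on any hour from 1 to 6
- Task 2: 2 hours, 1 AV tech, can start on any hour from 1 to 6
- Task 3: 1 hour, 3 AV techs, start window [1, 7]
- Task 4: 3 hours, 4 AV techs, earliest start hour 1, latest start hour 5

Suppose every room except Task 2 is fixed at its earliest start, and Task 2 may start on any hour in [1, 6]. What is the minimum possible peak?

9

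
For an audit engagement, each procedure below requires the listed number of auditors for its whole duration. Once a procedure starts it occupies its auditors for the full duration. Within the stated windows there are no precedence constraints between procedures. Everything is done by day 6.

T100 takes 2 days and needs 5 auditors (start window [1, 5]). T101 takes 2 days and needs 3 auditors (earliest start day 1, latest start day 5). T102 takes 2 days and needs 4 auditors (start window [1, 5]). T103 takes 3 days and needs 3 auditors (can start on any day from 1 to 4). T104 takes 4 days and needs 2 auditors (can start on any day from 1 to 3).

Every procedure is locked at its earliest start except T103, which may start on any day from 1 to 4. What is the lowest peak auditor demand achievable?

T103@1: d1:17  d2:17  d3:5  d4:2  d5:0  d6:0 → peak 17
T103@2: d1:14  d2:17  d3:5  d4:5  d5:0  d6:0 → peak 17
T103@3: d1:14  d2:14  d3:5  d4:5  d5:3  d6:0 → peak 14
T103@4: d1:14  d2:14  d3:2  d4:5  d5:3  d6:3 → peak 14
Best is T103@3, peak 14.

14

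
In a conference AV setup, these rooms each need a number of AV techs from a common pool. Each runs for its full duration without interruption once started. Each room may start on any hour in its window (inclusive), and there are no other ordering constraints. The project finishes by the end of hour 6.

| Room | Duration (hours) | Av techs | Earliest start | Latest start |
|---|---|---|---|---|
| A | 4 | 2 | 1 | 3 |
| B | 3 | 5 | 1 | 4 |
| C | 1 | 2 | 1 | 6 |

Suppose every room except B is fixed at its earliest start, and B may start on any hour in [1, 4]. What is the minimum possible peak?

7

B@1: h1:9  h2:7  h3:7  h4:2  h5:0  h6:0 → peak 9
B@2: h1:4  h2:7  h3:7  h4:7  h5:0  h6:0 → peak 7
B@3: h1:4  h2:2  h3:7  h4:7  h5:5  h6:0 → peak 7
B@4: h1:4  h2:2  h3:2  h4:7  h5:5  h6:5 → peak 7
Best is B@2, peak 7.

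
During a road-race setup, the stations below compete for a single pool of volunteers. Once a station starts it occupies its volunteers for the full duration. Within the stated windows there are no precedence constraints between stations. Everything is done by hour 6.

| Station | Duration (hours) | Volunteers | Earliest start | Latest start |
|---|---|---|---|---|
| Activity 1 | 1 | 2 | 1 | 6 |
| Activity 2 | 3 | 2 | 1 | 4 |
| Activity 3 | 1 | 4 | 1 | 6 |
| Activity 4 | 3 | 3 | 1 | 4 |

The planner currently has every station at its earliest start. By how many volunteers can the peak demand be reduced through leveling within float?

Early-start peak: h1:11  h2:5  h3:5  h4:0  h5:0  h6:0 ⇒ 11.
Leveled (Activity 1@1, Activity 2@1, Activity 3@5, Activity 4@2): h1:4  h2:5  h3:5  h4:3  h5:4  h6:0 ⇒ 5.
Reduction 11 − 5 = 6.

6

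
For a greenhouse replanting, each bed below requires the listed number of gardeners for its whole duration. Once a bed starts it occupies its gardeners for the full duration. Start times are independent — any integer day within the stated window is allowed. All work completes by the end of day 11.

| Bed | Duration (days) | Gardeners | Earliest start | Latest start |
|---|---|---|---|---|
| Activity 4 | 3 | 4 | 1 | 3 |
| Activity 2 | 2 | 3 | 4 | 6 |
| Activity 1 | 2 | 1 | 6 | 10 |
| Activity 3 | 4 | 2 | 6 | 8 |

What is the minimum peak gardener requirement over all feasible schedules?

4

Schedule Activity 4@1, Activity 2@4, Activity 1@6, Activity 3@6: d1:4  d2:4  d3:4  d4:3  d5:3  d6:3  d7:3  d8:2  d9:2  d10:0  d11:0 — peak 4.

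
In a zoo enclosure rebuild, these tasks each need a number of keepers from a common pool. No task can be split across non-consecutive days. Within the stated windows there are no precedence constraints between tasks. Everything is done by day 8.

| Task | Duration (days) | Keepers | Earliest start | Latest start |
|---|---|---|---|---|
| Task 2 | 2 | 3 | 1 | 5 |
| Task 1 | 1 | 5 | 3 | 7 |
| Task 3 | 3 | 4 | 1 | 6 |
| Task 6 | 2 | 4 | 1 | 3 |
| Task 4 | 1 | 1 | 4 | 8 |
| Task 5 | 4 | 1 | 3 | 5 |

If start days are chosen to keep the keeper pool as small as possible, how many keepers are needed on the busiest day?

Early-start (Task 2@1, Task 1@3, Task 3@1, Task 6@1, Task 4@4, Task 5@3) gives peak 11: d1:11  d2:11  d3:10  d4:2  d5:1  d6:1  d7:0  d8:0.
Shift Task 2→4, Task 3→6, Task 5→4.
Schedule Task 2@4, Task 1@3, Task 3@6, Task 6@1, Task 4@4, Task 5@4: d1:4  d2:4  d3:5  d4:5  d5:4  d6:5  d7:5  d8:4 — peak 5.
Total keeper-days = 36 over 8 days ⇒ peak ≥ ⌈36/8⌉ = 5, so 5 is optimal.

5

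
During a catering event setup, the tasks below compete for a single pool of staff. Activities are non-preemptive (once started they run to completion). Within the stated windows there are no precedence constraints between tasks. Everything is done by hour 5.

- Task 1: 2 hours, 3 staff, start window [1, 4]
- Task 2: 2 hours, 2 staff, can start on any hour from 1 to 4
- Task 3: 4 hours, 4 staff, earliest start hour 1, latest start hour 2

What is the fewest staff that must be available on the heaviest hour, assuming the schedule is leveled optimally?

7

Early-start (Task 1@1, Task 2@1, Task 3@1) gives peak 9: h1:9  h2:9  h3:4  h4:4  h5:0.
Shift Task 2→3.
Schedule Task 1@1, Task 2@3, Task 3@1: h1:7  h2:7  h3:6  h4:6  h5:0 — peak 7.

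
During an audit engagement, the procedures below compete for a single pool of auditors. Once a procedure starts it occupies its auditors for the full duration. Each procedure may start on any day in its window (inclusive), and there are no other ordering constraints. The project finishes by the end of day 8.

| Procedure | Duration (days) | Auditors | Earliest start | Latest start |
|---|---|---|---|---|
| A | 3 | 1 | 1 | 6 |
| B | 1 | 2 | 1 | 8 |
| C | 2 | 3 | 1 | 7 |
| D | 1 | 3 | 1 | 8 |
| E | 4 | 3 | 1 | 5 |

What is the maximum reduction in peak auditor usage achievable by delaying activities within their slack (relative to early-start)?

Early-start peak: d1:12  d2:7  d3:4  d4:3  d5:0  d6:0  d7:0  d8:0 ⇒ 12.
Leveled (A@1, B@1, C@2, D@4, E@5): d1:3  d2:4  d3:4  d4:3  d5:3  d6:3  d7:3  d8:3 ⇒ 4.
Reduction 12 − 4 = 8.

8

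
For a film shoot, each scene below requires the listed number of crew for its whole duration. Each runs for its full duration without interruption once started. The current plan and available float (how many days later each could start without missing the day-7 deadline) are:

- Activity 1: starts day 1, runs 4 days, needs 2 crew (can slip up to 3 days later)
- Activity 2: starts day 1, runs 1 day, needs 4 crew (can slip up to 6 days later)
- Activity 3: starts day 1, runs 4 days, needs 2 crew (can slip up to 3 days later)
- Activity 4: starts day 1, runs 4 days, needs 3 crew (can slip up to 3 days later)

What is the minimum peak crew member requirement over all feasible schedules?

7

Early-start (Activity 1@1, Activity 2@1, Activity 3@1, Activity 4@1) gives peak 11: d1:11  d2:7  d3:7  d4:7  d5:0  d6:0  d7:0.
Shift Activity 3→2, Activity 4→2.
Schedule Activity 1@1, Activity 2@1, Activity 3@2, Activity 4@2: d1:6  d2:7  d3:7  d4:7  d5:5  d6:0  d7:0 — peak 7.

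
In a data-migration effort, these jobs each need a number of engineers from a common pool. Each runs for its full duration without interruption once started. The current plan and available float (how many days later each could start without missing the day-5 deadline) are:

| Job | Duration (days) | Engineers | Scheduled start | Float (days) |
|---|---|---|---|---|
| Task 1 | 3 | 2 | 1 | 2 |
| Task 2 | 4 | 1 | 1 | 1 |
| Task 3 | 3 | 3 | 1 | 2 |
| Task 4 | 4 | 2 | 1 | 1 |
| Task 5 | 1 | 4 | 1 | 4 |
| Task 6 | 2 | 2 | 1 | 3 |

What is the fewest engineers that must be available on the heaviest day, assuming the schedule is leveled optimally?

8

Early-start (Task 1@1, Task 2@1, Task 3@1, Task 4@1, Task 5@1, Task 6@1) gives peak 14: d1:14  d2:10  d3:8  d4:3  d5:0.
Shift Task 5→5, Task 6→4.
Schedule Task 1@1, Task 2@1, Task 3@1, Task 4@1, Task 5@5, Task 6@4: d1:8  d2:8  d3:8  d4:5  d5:6 — peak 8.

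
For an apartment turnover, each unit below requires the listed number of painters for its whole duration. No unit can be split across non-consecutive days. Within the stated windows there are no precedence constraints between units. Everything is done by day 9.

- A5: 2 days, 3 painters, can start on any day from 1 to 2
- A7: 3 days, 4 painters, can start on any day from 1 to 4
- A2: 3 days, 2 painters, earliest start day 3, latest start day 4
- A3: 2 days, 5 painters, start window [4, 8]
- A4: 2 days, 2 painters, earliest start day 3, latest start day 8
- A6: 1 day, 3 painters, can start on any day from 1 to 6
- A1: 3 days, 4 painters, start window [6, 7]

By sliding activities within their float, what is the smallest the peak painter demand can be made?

Early-start (A5@1, A7@1, A2@3, A3@4, A4@3, A6@1, A1@6) gives peak 10: d1:10  d2:7  d3:8  d4:9  d5:7  d6:4  d7:4  d8:4  d9:0.
Shift A4→6, A6→6, A1→7.
Schedule A5@1, A7@1, A2@3, A3@4, A4@6, A6@6, A1@7: d1:7  d2:7  d3:6  d4:7  d5:7  d6:5  d7:6  d8:4  d9:4 — peak 7.

7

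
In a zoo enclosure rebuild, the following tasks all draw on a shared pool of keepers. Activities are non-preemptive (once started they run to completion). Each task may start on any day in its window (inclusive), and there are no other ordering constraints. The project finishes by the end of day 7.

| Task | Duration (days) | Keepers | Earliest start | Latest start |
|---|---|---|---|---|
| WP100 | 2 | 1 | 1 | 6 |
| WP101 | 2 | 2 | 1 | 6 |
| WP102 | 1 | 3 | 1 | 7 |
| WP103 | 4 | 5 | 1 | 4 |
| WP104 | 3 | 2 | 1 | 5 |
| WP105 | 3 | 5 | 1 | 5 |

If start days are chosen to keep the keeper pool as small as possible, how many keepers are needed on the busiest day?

8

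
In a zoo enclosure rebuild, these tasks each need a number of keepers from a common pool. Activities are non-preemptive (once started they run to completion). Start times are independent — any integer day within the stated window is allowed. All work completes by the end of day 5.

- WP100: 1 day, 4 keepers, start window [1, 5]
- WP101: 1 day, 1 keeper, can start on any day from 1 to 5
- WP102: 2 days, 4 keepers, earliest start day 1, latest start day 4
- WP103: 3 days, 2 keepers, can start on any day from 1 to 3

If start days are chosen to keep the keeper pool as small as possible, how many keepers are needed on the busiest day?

Early-start (WP100@1, WP101@1, WP102@1, WP103@1) gives peak 11: d1:11  d2:6  d3:2  d4:0  d5:0.
Shift WP102→2, WP103→2.
Schedule WP100@1, WP101@1, WP102@2, WP103@2: d1:5  d2:6  d3:6  d4:2  d5:0 — peak 6.

6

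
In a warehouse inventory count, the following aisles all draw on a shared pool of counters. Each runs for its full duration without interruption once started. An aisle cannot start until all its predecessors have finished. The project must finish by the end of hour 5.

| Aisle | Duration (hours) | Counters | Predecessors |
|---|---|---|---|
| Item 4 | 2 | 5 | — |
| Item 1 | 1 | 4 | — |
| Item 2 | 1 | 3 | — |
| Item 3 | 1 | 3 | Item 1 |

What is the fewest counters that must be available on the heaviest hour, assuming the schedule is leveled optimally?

5

Early-start (Item 4@1, Item 1@1, Item 2@1, Item 3@2) gives peak 12: h1:12  h2:8  h3:0  h4:0  h5:0.
Shift Item 1→3, Item 2→4, Item 3→5.
Schedule Item 4@1, Item 1@3, Item 2@4, Item 3@5: h1:5  h2:5  h3:4  h4:3  h5:3 — peak 5.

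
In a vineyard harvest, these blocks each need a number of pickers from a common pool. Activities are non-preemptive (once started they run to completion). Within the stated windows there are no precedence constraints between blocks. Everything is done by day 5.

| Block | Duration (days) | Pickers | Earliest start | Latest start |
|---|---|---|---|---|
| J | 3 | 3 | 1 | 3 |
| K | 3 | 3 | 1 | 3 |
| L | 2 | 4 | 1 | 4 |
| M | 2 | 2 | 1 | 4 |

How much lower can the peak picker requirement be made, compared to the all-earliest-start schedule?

Early-start peak: d1:12  d2:12  d3:6  d4:0  d5:0 ⇒ 12.
Leveled (J@1, K@1, L@4, M@4): d1:6  d2:6  d3:6  d4:6  d5:6 ⇒ 6.
Reduction 12 − 6 = 6.

6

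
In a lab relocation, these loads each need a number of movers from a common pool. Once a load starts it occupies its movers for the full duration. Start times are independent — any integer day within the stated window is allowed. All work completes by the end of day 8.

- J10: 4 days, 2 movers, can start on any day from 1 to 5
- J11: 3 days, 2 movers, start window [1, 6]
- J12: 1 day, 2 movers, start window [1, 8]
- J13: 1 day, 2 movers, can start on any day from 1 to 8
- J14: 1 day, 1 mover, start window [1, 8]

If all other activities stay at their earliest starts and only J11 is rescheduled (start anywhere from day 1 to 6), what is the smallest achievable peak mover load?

7

J11@1: d1:9  d2:4  d3:4  d4:2  d5:0  d6:0  d7:0  d8:0 → peak 9
J11@2: d1:7  d2:4  d3:4  d4:4  d5:0  d6:0  d7:0  d8:0 → peak 7
J11@3: d1:7  d2:2  d3:4  d4:4  d5:2  d6:0  d7:0  d8:0 → peak 7
J11@4: d1:7  d2:2  d3:2  d4:4  d5:2  d6:2  d7:0  d8:0 → peak 7
J11@5: d1:7  d2:2  d3:2  d4:2  d5:2  d6:2  d7:2  d8:0 → peak 7
J11@6: d1:7  d2:2  d3:2  d4:2  d5:0  d6:2  d7:2  d8:2 → peak 7
Best is J11@2, peak 7.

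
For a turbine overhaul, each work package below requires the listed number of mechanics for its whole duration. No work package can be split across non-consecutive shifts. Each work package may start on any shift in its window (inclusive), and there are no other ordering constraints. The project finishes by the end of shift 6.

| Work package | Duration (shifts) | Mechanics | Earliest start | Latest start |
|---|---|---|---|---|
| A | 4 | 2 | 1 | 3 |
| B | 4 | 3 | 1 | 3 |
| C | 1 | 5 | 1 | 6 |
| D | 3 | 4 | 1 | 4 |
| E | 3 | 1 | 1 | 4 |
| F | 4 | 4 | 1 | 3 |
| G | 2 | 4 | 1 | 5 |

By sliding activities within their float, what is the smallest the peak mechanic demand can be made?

13

Early-start (A@1, B@1, C@1, D@1, E@1, F@1, G@1) gives peak 23: s1:23  s2:18  s3:14  s4:9  s5:0  s6:0.
Shift D→4, F→2, G→5.
Schedule A@1, B@1, C@1, D@4, E@1, F@2, G@5: s1:11  s2:10  s3:10  s4:13  s5:12  s6:8 — peak 13.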